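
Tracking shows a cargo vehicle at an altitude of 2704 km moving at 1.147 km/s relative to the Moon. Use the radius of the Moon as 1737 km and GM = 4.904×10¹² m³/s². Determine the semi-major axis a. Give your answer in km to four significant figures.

a ≈ 5492 km

r = 1737 + 2704 = 4441.0 km = 4.441×10⁶ m.
Specific orbital energy ε = v²/2 − μ/r = (1147)²/2 − 4.904×10¹²/4.441×10⁶ = -4.465×10⁵ J/kg.
Since ε = −μ/(2a), a = −μ/(2ε) = 5.492×10⁶ m = 5492.2 km.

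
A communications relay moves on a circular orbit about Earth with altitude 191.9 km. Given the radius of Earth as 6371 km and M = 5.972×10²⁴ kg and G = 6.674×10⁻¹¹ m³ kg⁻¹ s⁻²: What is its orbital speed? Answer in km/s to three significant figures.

μ = GM = 6.674×10⁻¹¹ × 5.972×10²⁴ = 3.986×10¹⁴ m³/s².
r = 6371 + 191.9 = 6562.9 km = 6.5629×10⁶ m.
For a circular orbit v = √(μ/r) = √(3.986×10¹⁴ / 6.563×10⁶) = √(6.073×10⁷) = 7793 m/s.
That is 7.793 km/s.

v ≈ 7.79 km/s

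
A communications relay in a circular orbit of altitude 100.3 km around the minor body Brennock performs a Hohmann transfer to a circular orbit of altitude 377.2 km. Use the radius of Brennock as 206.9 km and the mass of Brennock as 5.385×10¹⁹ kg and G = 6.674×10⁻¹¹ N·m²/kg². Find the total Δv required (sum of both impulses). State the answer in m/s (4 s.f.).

Δv_total ≈ 28.98 m/s

μ = GM = 6.674×10⁻¹¹ × 5.385×10¹⁹ = 3.594×10⁹ m³/s².
r₁ = 206.9 + 100.3 = 307.20 km = 3.0720×10⁵ m.
r₂ = 206.9 + 377.2 = 584.10 km = 5.8410×10⁵ m.
Transfer ellipse a_t = (r₁ + r₂)/2 = 4.456×10⁵ m.
At r₁: circular v_c1 = √(μ/r₁) = 108.2 m/s; transfer-periapsis v_p = √[μ(2/r₁ − 1/a_t)] = 123.8 m/s.
Δv₁ = v_p − v_c1 = 15.67 m/s.
At r₂: circular v_c2 = √(μ/r₂) = 78.44 m/s; transfer-apoapsis v_a = √[μ(2/r₂ − 1/a_t)] = 65.13 m/s.
Δv₂ = v_c2 − v_a = 13.31 m/s.
Total Δv = Δv₁ + Δv₂ = 28.98 m/s.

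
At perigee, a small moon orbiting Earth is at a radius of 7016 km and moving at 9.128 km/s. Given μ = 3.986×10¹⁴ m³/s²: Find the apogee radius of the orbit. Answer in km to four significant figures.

apogee radius ≈ 19290 km

r_p = 7.016×10⁶ m.
Specific energy ε = v²/2 − μ/r = -1.515×10⁷ J/kg, so a = −μ/(2ε) = 1.315×10⁷ m.
The apsides satisfy r_p + r_a = 2a, so the apogee radius is 2a − r_p = 1.929×10⁷ m = 19289 km.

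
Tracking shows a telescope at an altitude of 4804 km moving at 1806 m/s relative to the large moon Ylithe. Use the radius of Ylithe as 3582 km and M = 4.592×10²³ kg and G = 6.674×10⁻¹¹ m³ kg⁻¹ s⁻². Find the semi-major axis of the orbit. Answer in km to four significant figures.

μ = GM = 6.674×10⁻¹¹ × 4.592×10²³ = 3.065×10¹³ m³/s².
r = 3582 + 4804 = 8386.0 km = 8.386×10⁶ m.
Specific orbital energy ε = v²/2 − μ/r = (1806)²/2 − 3.065×10¹³/8.386×10⁶ = -2.024×10⁶ J/kg.
Since ε = −μ/(2a), a = −μ/(2ε) = 7.572×10⁶ m = 7571.9 km.

a ≈ 7572 km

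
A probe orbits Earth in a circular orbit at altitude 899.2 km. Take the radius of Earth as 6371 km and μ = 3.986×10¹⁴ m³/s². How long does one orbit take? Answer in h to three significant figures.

T ≈ 1.71 h

r = 6371 + 899.2 = 7270.2 km = 7.2702×10⁶ m.
Kepler's third law: T = 2π√(r³/μ) = 2π√((7.270×10⁶)³ / 3.986×10¹⁴).
r³/μ = 9.641×10⁵ s², so T = 2π × 9.819×10² = 6.169×10³ s.
Converting: 6.169×10³ s ÷ 3600 = 1.714 h.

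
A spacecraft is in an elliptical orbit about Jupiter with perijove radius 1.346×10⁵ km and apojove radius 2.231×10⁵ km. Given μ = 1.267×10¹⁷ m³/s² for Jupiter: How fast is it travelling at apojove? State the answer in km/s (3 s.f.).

v ≈ 20.7 km/s

Semi-major axis a = (r_p + r_a)/2 = 1.7885×10⁵ km = 1.788×10⁸ m.
Vis-viva: v² = μ(2/r − 1/a) = 1.267×10¹⁷ × (8.965×10⁻⁹ − 5.591×10⁻⁹) = 4.274×10⁸ m²/s².
v = 20670 m/s = 20.67 km/s.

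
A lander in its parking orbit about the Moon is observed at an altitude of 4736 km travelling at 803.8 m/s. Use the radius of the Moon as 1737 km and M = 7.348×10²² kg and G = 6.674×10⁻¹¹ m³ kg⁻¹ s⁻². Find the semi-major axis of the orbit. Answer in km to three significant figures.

μ = GM = 6.674×10⁻¹¹ × 7.348×10²² = 4.904×10¹² m³/s².
r = 1737 + 4736 = 6473.0 km = 6.473×10⁶ m.
Vis-viva rearranged: 1/a = 2/r − v²/μ = 3.090×10⁻⁷ − 1.317×10⁻⁷ = 1.772×10⁻⁷ m⁻¹.
a = 5.642×10⁶ m = 5642.4 km.

a ≈ 5640 km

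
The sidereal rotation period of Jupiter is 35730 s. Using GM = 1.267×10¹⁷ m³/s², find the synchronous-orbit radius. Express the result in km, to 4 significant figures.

A synchronous orbit has period T, so by Kepler's third law a = (μT²/4π²)^(1/3).
μT²/4π² = 1.267×10¹⁷ × (3.573×10⁴)² / 39.48 = 4.097×10²⁴ m³.
a = 1.600×10⁸ m = 1.6002×10⁵ km.

r_sync ≈ 1.600×10⁵ km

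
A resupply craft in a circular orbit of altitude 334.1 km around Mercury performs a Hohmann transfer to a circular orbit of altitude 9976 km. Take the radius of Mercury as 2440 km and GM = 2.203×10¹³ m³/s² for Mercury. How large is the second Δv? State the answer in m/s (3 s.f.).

Δv ≈ 527 m/s

r₁ = 2440 + 334.1 = 2774.1 km = 2.7741×10⁶ m.
r₂ = 2440 + 9976 = 12416 km = 1.2416×10⁷ m.
Transfer ellipse a_t = (r₁ + r₂)/2 = 7.595×10⁶ m.
At r₁: circular v_c1 = √(μ/r₁) = 2818 m/s; transfer-periherm v_p = √[μ(2/r₁ − 1/a_t)] = 3603 m/s.
At r₂: circular v_c2 = √(μ/r₂) = 1332 m/s; transfer-apoherm v_a = √[μ(2/r₂ − 1/a_t)] = 805.0 m/s.
Δv₂ = v_c2 − v_a = 527.0 m/s.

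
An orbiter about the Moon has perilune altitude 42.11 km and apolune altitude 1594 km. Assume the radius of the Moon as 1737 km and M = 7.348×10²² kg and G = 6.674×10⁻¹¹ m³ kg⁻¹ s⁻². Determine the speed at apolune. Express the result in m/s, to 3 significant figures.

μ = GM = 6.674×10⁻¹¹ × 7.348×10²² = 4.904×10¹² m³/s².
r_p = 1737 + 42.11 = 1779.1 km = 1.7791×10⁶ m.
r_a = 1737 + 1594 = 3331.0 km = 3.3310×10⁶ m.
Semi-major axis a = (r_p + r_a)/2 = 2555.1 km = 2.555×10⁶ m.
Vis-viva: v² = μ(2/r − 1/a) = 4.904×10¹² × (6.004×10⁻⁷ − 3.914×10⁻⁷) = 1.025×10⁶ m²/s².
v = 1012 m/s.

v ≈ 1010 m/s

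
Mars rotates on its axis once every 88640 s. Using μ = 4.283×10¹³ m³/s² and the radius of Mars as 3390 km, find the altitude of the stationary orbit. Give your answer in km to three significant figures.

A synchronous orbit has period T, so by Kepler's third law a = (μT²/4π²)^(1/3).
μT²/4π² = 4.283×10¹³ × (8.864×10⁴)² / 39.48 = 8.524×10²¹ m³.
a = 2.043×10⁷ m = 20428 km.
Altitude h = a − R = 20428 − 3390 = 17038 km.

h_sync ≈ 17000 km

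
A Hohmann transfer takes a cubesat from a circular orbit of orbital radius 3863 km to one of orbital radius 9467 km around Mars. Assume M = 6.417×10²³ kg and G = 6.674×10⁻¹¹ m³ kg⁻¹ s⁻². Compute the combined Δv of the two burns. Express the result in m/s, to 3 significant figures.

μ = GM = 6.674×10⁻¹¹ × 6.417×10²³ = 4.283×10¹³ m³/s².
r₁ = 3863 km = 3.863×10⁶ m.
r₂ = 9467 km = 9.467×10⁶ m.
Transfer ellipse a_t = (r₁ + r₂)/2 = 6.665×10⁶ m.
At r₁: circular v_c1 = √(μ/r₁) = 3330 m/s; transfer-periapsis v_p = √[μ(2/r₁ − 1/a_t)] = 3968 m/s.
Δv₁ = v_p − v_c1 = 638.6 m/s.
At r₂: circular v_c2 = √(μ/r₂) = 2127 m/s; transfer-apoapsis v_a = √[μ(2/r₂ − 1/a_t)] = 1619 m/s.
Δv₂ = v_c2 − v_a = 507.7 m/s.
Total Δv = Δv₁ + Δv₂ = 1146 m/s.

Δv_total ≈ 1150 m/s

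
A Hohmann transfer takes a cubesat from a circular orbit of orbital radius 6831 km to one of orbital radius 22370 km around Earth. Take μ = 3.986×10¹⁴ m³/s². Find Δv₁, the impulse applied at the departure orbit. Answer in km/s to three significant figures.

r₁ = 6831 km = 6.831×10⁶ m.
r₂ = 22370 km = 2.237×10⁷ m.
Transfer ellipse a_t = (r₁ + r₂)/2 = 1.460×10⁷ m.
At r₁: circular v_c1 = √(μ/r₁) = 7639 m/s; transfer-perigee v_p = √[μ(2/r₁ − 1/a_t)] = 9455 m/s.
Δv₁ = v_p − v_c1 = 1816 m/s.
= 1.816 km/s.

Δv ≈ 1.82 km/s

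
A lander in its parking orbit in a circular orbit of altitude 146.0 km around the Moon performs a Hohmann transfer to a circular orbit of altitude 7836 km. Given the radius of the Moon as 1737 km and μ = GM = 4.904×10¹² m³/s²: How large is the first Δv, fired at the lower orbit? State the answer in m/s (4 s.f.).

Δv ≈ 472.5 m/s

r₁ = 1737 + 146.0 = 1883.0 km = 1.8830×10⁶ m.
r₂ = 1737 + 7836 = 9573.0 km = 9.5730×10⁶ m.
Transfer ellipse a_t = (r₁ + r₂)/2 = 5.728×10⁶ m.
At r₁: circular v_c1 = √(μ/r₁) = 1614 m/s; transfer-perilune v_p = √[μ(2/r₁ − 1/a_t)] = 2086 m/s.
Δv₁ = v_p − v_c1 = 472.5 m/s.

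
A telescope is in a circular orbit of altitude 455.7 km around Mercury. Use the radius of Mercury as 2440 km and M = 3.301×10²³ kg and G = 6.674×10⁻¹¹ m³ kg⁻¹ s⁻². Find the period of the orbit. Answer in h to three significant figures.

μ = GM = 6.674×10⁻¹¹ × 3.301×10²³ = 2.203×10¹³ m³/s².
r = 2440 + 455.7 = 2895.7 km = 2.8957×10⁶ m.
Kepler's third law: T = 2π√(r³/μ) = 2π√((2.896×10⁶)³ / 2.203×10¹³).
r³/μ = 1.102×10⁶ s², so T = 2π × 1.050×10³ = 6.596×10³ s.
Converting: 6.596×10³ s ÷ 3600 = 1.832 h.

T ≈ 1.83 h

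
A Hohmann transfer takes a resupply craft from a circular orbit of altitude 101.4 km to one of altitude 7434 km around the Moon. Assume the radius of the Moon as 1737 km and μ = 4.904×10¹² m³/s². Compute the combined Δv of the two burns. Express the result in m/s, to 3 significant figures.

Δv_total ≈ 784 m/s

r₁ = 1737 + 101.4 = 1838.4 km = 1.8384×10⁶ m.
r₂ = 1737 + 7434 = 9171.0 km = 9.1710×10⁶ m.
Transfer ellipse a_t = (r₁ + r₂)/2 = 5.505×10⁶ m.
At r₁: circular v_c1 = √(μ/r₁) = 1633 m/s; transfer-perilune v_p = √[μ(2/r₁ − 1/a_t)] = 2108 m/s.
Δv₁ = v_p − v_c1 = 474.9 m/s.
At r₂: circular v_c2 = √(μ/r₂) = 731.3 m/s; transfer-apolune v_a = √[μ(2/r₂ − 1/a_t)] = 422.6 m/s.
Δv₂ = v_c2 − v_a = 308.7 m/s.
Total Δv = Δv₁ + Δv₂ = 783.5 m/s.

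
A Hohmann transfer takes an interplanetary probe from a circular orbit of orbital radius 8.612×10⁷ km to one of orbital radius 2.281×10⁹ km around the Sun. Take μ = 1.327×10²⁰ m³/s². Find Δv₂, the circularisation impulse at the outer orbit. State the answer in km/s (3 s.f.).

r₁ = 8.612×10⁷ km = 8.612×10¹⁰ m.
r₂ = 2.281×10⁹ km = 2.281×10¹² m.
Transfer ellipse a_t = (r₁ + r₂)/2 = 1.184×10¹² m.
At r₁: circular v_c1 = √(μ/r₁) = 39250 m/s; transfer-perihelion v_p = √[μ(2/r₁ − 1/a_t)] = 54490 m/s.
At r₂: circular v_c2 = √(μ/r₂) = 7627 m/s; transfer-aphelion v_a = √[μ(2/r₂ − 1/a_t)] = 2057 m/s.
Δv₂ = v_c2 − v_a = 5570 m/s.
= 5.570 km/s.

Δv ≈ 5.57 km/s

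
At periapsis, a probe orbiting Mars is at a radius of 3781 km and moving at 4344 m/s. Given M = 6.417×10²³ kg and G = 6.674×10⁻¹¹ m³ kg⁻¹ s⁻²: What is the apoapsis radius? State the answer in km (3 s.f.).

apoapsis radius ≈ 18900 km

μ = GM = 6.674×10⁻¹¹ × 6.417×10²³ = 4.283×10¹³ m³/s².
r_p = 3.781×10⁶ m.
Specific energy ε = v²/2 − μ/r = -1.892×10⁶ J/kg, so a = −μ/(2ε) = 1.132×10⁷ m.
The apsides satisfy r_p + r_a = 2a, so the apoapsis radius is 2a − r_p = 1.886×10⁷ m = 18858 km.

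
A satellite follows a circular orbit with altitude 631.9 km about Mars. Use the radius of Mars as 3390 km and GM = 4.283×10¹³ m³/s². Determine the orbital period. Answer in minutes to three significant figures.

r = 3390 + 631.9 = 4021.9 km = 4.0219×10⁶ m.
Kepler's third law: T = 2π√(r³/μ) = 2π√((4.022×10⁶)³ / 4.283×10¹³).
r³/μ = 1.519×10⁶ s², so T = 2π × 1.232×10³ = 7.744×10³ s.
Converting: 7.744×10³ s ÷ 60.00 = 129.1 minutes.

T ≈ 129 minutes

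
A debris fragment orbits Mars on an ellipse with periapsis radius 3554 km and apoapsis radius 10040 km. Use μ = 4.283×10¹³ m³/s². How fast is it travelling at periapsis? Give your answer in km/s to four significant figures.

v ≈ 4.219 km/s

Semi-major axis a = (r_p + r_a)/2 = 6797.0 km = 6.797×10⁶ m.
Vis-viva: v² = μ(2/r − 1/a) = 4.283×10¹³ × (5.627×10⁻⁷ − 1.471×10⁻⁷) = 1.780×10⁷ m²/s².
v = 4219 m/s = 4.219 km/s.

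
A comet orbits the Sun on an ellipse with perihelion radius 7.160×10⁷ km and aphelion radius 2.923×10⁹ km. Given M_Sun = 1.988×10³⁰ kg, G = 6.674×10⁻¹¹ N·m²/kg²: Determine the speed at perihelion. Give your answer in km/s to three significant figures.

μ = GM = 6.674×10⁻¹¹ × 1.988×10³⁰ = 1.327×10²⁰ m³/s².
Semi-major axis a = (r_p + r_a)/2 = 1.4973×10⁹ km = 1.497×10¹² m.
Vis-viva: v² = μ(2/r − 1/a) = 1.327×10²⁰ × (2.793×10⁻¹¹ − 6.679×10⁻¹³) = 3.618×10⁹ m²/s².
v = 60150 m/s = 60.15 km/s.

v ≈ 60.1 km/s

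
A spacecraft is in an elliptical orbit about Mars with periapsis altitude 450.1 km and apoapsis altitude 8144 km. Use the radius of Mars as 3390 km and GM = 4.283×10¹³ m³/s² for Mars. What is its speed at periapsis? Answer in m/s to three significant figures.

r_p = 3390 + 450.1 = 3840.1 km = 3.8401×10⁶ m.
r_a = 3390 + 8144 = 11534 km = 1.1534×10⁷ m.
Semi-major axis a = (r_p + r_a)/2 = 7687.1 km = 7.687×10⁶ m.
Vis-viva: v² = μ(2/r − 1/a) = 4.283×10¹³ × (5.208×10⁻⁷ − 1.301×10⁻⁷) = 1.674×10⁷ m²/s².
v = 4091 m/s.

v ≈ 4090 m/s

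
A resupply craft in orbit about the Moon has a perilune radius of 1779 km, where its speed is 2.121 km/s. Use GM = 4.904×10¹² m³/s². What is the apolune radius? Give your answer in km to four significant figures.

apolune radius ≈ 7888 km

r_p = 1.779×10⁶ m.
Specific energy ε = v²/2 − μ/r = -5.073×10⁵ J/kg, so a = −μ/(2ε) = 4.834×10⁶ m.
The apsides satisfy r_p + r_a = 2a, so the apolune radius is 2a − r_p = 7.888×10⁶ m = 7888.2 km.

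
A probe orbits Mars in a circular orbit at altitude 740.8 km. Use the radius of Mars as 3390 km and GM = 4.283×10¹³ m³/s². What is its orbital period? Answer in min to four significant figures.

T ≈ 134.3 min

r = 3390 + 740.8 = 4130.8 km = 4.1308×10⁶ m.
Kepler's third law: T = 2π√(r³/μ) = 2π√((4.131×10⁶)³ / 4.283×10¹³).
r³/μ = 1.646×10⁶ s², so T = 2π × 1.283×10³ = 8.060×10³ s.
Converting: 8.060×10³ s ÷ 60.00 = 134.3 min.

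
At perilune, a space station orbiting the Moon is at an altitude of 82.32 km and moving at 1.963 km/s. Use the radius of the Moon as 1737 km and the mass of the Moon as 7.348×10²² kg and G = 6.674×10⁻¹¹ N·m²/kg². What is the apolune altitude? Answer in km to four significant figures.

apolune altitude ≈ 2822 km

μ = GM = 6.674×10⁻¹¹ × 7.348×10²² = 4.904×10¹² m³/s².
r_p = 1737 + 82.32 = 1819.3 km = 1.819×10⁶ m.
Specific energy ε = v²/2 − μ/r = -7.689×10⁵ J/kg, so a = −μ/(2ε) = 3.189×10⁶ m.
The apsides satisfy r_p + r_a = 2a, so the apolune radius is 2a − r_p = 4.559×10⁶ m = 4559.0 km.
Apolune altitude = 4559.0 − 1737 = 2822.0 km.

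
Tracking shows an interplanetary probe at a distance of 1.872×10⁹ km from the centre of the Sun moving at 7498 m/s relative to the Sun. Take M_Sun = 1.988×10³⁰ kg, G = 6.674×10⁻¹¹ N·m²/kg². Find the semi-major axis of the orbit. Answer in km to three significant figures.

μ = GM = 6.674×10⁻¹¹ × 1.988×10³⁰ = 1.327×10²⁰ m³/s².
r = 1.872×10¹² m.
Specific orbital energy ε = v²/2 − μ/r = (7498)²/2 − 1.327×10²⁰/1.872×10¹² = -4.277×10⁷ J/kg.
Since ε = −μ/(2a), a = −μ/(2ε) = 1.551×10¹² m = 1.5512×10⁹ km.

a ≈ 1.55×10⁹ km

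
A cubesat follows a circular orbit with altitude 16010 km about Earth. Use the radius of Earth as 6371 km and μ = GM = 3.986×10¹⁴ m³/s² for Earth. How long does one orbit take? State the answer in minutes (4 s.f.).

r = 6371 + 16010 = 22381 km = 2.2381×10⁷ m.
Kepler's third law: T = 2π√(r³/μ) = 2π√((2.238×10⁷)³ / 3.986×10¹⁴).
r³/μ = 2.813×10⁷ s², so T = 2π × 5.303×10³ = 3.332×10⁴ s.
Converting: 3.332×10⁴ s ÷ 60.00 = 555.4 minutes.

T ≈ 555.4 minutes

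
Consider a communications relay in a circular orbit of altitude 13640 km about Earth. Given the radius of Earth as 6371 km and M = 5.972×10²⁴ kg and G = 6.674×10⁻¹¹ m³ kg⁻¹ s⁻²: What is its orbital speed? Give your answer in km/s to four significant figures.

μ = GM = 6.674×10⁻¹¹ × 5.972×10²⁴ = 3.986×10¹⁴ m³/s².
r = 6371 + 13640 = 20011 km = 2.0011×10⁷ m.
For a circular orbit v = √(μ/r) = √(3.986×10¹⁴ / 2.001×10⁷) = √(1.992×10⁷) = 4463 m/s.
That is 4.463 km/s.

v ≈ 4.463 km/s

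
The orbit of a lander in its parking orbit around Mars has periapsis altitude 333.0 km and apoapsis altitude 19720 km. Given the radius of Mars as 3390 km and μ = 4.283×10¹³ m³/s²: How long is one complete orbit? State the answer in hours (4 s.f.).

r_p = 3390 + 333.0 = 3723.0 km = 3.7230×10⁶ m.
r_a = 3390 + 19720 = 23110 km = 2.3110×10⁷ m.
Semi-major axis a = (r_p + r_a)/2 = (3723.0 + 23110)/2 = 13416 km = 1.342×10⁷ m.
By Kepler's third law T = 2π√(a³/μ) = 2π × 7.509×10³ = 4.718×10⁴ s.
= 13.11 hours.

T ≈ 13.11 hours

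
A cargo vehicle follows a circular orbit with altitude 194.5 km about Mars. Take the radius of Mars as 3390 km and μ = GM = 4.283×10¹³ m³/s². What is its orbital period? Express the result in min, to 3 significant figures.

T ≈ 109 min

r = 3390 + 194.5 = 3584.5 km = 3.5845×10⁶ m.
Kepler's third law: T = 2π√(r³/μ) = 2π√((3.584×10⁶)³ / 4.283×10¹³).
r³/μ = 1.075×10⁶ s², so T = 2π × 1.037×10³ = 6.516×10³ s.
Converting: 6.516×10³ s ÷ 60.00 = 108.6 min.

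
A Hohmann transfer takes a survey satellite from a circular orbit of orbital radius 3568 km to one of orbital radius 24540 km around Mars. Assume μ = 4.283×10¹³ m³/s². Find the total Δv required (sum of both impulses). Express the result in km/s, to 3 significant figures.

Δv_total ≈ 1.77 km/s

r₁ = 3568 km = 3.568×10⁶ m.
r₂ = 24540 km = 2.454×10⁷ m.
Transfer ellipse a_t = (r₁ + r₂)/2 = 1.405×10⁷ m.
At r₁: circular v_c1 = √(μ/r₁) = 3465 m/s; transfer-periapsis v_p = √[μ(2/r₁ − 1/a_t)] = 4578 m/s.
Δv₁ = v_p − v_c1 = 1114 m/s.
At r₂: circular v_c2 = √(μ/r₂) = 1321 m/s; transfer-apoapsis v_a = √[μ(2/r₂ − 1/a_t)] = 665.7 m/s.
Δv₂ = v_c2 − v_a = 655.4 m/s.
Total Δv = Δv₁ + Δv₂ = 1769 m/s = 1.769 km/s.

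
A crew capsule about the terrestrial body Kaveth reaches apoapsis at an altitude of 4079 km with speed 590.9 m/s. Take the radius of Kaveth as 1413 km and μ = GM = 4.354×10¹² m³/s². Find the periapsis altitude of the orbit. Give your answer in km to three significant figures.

periapsis altitude ≈ 138 km

r_a = 1413 + 4079 = 5492.0 km = 5.492×10⁶ m.
Specific energy ε = v²/2 − μ/r = -6.182×10⁵ J/kg, so a = −μ/(2ε) = 3.521×10⁶ m.
The apsides satisfy r_p + r_a = 2a, so the periapsis radius is 2a − r_a = 1.551×10⁶ m = 1550.9 km.
Periapsis altitude = 1550.9 − 1413 = 137.94 km.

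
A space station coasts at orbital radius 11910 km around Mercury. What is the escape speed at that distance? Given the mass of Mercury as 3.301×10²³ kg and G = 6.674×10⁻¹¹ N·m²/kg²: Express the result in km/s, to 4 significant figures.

v_esc ≈ 1.923 km/s

μ = GM = 6.674×10⁻¹¹ × 3.301×10²³ = 2.203×10¹³ m³/s².
r = 11910 km = 1.191×10⁷ m.
Escape speed v_esc = √(2μ/r) = √(2 × 2.203×10¹³ / 1.191×10⁷) = √(3.700×10⁶) = 1923 m/s.
= 1.923 km/s.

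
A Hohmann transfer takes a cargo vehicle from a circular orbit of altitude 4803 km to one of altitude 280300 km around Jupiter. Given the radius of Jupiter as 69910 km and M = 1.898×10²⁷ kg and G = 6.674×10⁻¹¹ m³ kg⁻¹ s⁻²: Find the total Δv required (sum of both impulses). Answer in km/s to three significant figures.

Δv_total ≈ 19.4 km/s

μ = GM = 6.674×10⁻¹¹ × 1.898×10²⁷ = 1.267×10¹⁷ m³/s².
r₁ = 69910 + 4803 = 74713 km = 7.4713×10⁷ m.
r₂ = 69910 + 280300 = 350210 km = 3.5021×10⁸ m.
Transfer ellipse a_t = (r₁ + r₂)/2 = 2.125×10⁸ m.
At r₁: circular v_c1 = √(μ/r₁) = 41180 m/s; transfer-perijove v_p = √[μ(2/r₁ − 1/a_t)] = 52860 m/s.
Δv₁ = v_p − v_c1 = 11690 m/s.
At r₂: circular v_c2 = √(μ/r₂) = 19020 m/s; transfer-apojove v_a = √[μ(2/r₂ − 1/a_t)] = 11280 m/s.
Δv₂ = v_c2 − v_a = 7740 m/s.
Total Δv = Δv₁ + Δv₂ = 19430 m/s = 19.43 km/s.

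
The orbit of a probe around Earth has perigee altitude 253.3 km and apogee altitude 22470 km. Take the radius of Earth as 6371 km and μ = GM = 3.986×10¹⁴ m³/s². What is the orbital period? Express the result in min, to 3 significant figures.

T ≈ 392 min

r_p = 6371 + 253.3 = 6624.3 km = 6.6243×10⁶ m.
r_a = 6371 + 22470 = 28841 km = 2.8841×10⁷ m.
Semi-major axis a = (r_p + r_a)/2 = (6624.3 + 28841)/2 = 17733 km = 1.773×10⁷ m.
By Kepler's third law T = 2π√(a³/μ) = 2π × 3.740×10³ = 2.350×10⁴ s.
= 391.7 min.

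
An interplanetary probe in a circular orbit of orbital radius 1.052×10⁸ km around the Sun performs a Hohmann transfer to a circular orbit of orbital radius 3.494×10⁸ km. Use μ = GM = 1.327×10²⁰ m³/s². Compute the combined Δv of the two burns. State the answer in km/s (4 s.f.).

Δv_total ≈ 14.75 km/s

r₁ = 1.052×10⁸ km = 1.052×10¹¹ m.
r₂ = 3.494×10⁸ km = 3.494×10¹¹ m.
Transfer ellipse a_t = (r₁ + r₂)/2 = 2.273×10¹¹ m.
At r₁: circular v_c1 = √(μ/r₁) = 35520 m/s; transfer-perihelion v_p = √[μ(2/r₁ − 1/a_t)] = 44030 m/s.
Δv₁ = v_p − v_c1 = 8518 m/s.
At r₂: circular v_c2 = √(μ/r₂) = 19490 m/s; transfer-aphelion v_a = √[μ(2/r₂ − 1/a_t)] = 13260 m/s.
Δv₂ = v_c2 − v_a = 6230 m/s.
Total Δv = Δv₁ + Δv₂ = 14750 m/s = 14.75 km/s.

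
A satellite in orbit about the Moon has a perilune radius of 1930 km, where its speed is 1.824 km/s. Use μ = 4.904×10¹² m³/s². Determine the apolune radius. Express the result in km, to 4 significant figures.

r_p = 1.930×10⁶ m.
Specific energy ε = v²/2 − μ/r = -8.774×10⁵ J/kg, so a = −μ/(2ε) = 2.794×10⁶ m.
The apsides satisfy r_p + r_a = 2a, so the apolune radius is 2a − r_p = 3.659×10⁶ m = 3659.0 km.

apolune radius ≈ 3659 km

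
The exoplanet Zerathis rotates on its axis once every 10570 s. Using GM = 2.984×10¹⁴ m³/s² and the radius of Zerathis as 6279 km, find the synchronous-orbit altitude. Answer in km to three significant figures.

h_sync ≈ 3170 km

A synchronous orbit has period T, so by Kepler's third law a = (μT²/4π²)^(1/3).
μT²/4π² = 2.984×10¹⁴ × (1.057×10⁴)² / 39.48 = 8.445×10²⁰ m³.
a = 9.452×10⁶ m = 9452.1 km.
Altitude h = a − R = 9452.1 − 6279 = 3173.1 km.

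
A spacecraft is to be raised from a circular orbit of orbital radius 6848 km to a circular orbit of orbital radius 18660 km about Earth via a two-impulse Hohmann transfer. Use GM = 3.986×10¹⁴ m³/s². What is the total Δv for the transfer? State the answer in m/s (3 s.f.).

r₁ = 6848 km = 6.848×10⁶ m.
r₂ = 18660 km = 1.866×10⁷ m.
Transfer ellipse a_t = (r₁ + r₂)/2 = 1.275×10⁷ m.
At r₁: circular v_c1 = √(μ/r₁) = 7629 m/s; transfer-perigee v_p = √[μ(2/r₁ − 1/a_t)] = 9228 m/s.
Δv₁ = v_p − v_c1 = 1599 m/s.
At r₂: circular v_c2 = √(μ/r₂) = 4622 m/s; transfer-apogee v_a = √[μ(2/r₂ − 1/a_t)] = 3387 m/s.
Δv₂ = v_c2 − v_a = 1235 m/s.
Total Δv = Δv₁ + Δv₂ = 2834 m/s.

Δv_total ≈ 2830 m/s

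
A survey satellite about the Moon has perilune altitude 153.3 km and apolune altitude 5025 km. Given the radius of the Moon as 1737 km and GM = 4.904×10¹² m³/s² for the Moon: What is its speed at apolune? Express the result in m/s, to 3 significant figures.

r_p = 1737 + 153.3 = 1890.3 km = 1.8903×10⁶ m.
r_a = 1737 + 5025 = 6762.0 km = 6.7620×10⁶ m.
Semi-major axis a = (r_p + r_a)/2 = 4326.1 km = 4.326×10⁶ m.
Vis-viva: v² = μ(2/r − 1/a) = 4.904×10¹² × (2.958×10⁻⁷ − 2.312×10⁻⁷) = 3.169×10⁵ m²/s².
v = 562.9 m/s.

v ≈ 563 m/s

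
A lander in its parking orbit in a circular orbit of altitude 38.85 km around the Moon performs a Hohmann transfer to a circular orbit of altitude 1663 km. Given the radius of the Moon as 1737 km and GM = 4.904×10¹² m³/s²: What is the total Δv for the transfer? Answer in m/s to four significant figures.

Δv_total ≈ 449.1 m/s

r₁ = 1737 + 38.85 = 1775.8 km = 1.7758×10⁶ m.
r₂ = 1737 + 1663 = 3400.0 km = 3.4000×10⁶ m.
Transfer ellipse a_t = (r₁ + r₂)/2 = 2.588×10⁶ m.
At r₁: circular v_c1 = √(μ/r₁) = 1662 m/s; transfer-perilune v_p = √[μ(2/r₁ − 1/a_t)] = 1905 m/s.
Δv₁ = v_p − v_c1 = 243.0 m/s.
At r₂: circular v_c2 = √(μ/r₂) = 1201 m/s; transfer-apolune v_a = √[μ(2/r₂ − 1/a_t)] = 994.9 m/s.
Δv₂ = v_c2 − v_a = 206.1 m/s.
Total Δv = Δv₁ + Δv₂ = 449.1 m/s.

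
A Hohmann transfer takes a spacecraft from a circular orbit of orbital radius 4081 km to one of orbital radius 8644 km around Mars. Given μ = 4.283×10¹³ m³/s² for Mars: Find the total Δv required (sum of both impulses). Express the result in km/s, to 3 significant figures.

r₁ = 4081 km = 4.081×10⁶ m.
r₂ = 8644 km = 8.644×10⁶ m.
Transfer ellipse a_t = (r₁ + r₂)/2 = 6.362×10⁶ m.
At r₁: circular v_c1 = √(μ/r₁) = 3240 m/s; transfer-periapsis v_p = √[μ(2/r₁ − 1/a_t)] = 3776 m/s.
Δv₁ = v_p − v_c1 = 536.4 m/s.
At r₂: circular v_c2 = √(μ/r₂) = 2226 m/s; transfer-apoapsis v_a = √[μ(2/r₂ − 1/a_t)] = 1783 m/s.
Δv₂ = v_c2 − v_a = 443.2 m/s.
Total Δv = Δv₁ + Δv₂ = 979.6 m/s = 0.9796 km/s.

Δv_total ≈ 0.98 km/s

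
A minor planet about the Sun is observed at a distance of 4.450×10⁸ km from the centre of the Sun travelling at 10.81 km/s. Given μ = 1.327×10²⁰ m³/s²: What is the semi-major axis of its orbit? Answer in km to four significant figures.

a ≈ 2.767×10⁸ km

r = 4.450×10¹¹ m.
Specific orbital energy ε = v²/2 − μ/r = (10810)²/2 − 1.327×10²⁰/4.450×10¹¹ = -2.398×10⁸ J/kg.
Since ε = −μ/(2a), a = −μ/(2ε) = 2.767×10¹¹ m = 2.7672×10⁸ km.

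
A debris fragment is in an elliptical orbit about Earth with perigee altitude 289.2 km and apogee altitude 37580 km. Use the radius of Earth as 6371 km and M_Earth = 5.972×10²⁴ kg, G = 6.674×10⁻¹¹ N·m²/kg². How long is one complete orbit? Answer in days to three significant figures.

μ = GM = 6.674×10⁻¹¹ × 5.972×10²⁴ = 3.986×10¹⁴ m³/s².
r_p = 6371 + 289.2 = 6660.2 km = 6.6602×10⁶ m.
r_a = 6371 + 37580 = 43951 km = 4.3951×10⁷ m.
Semi-major axis a = (r_p + r_a)/2 = (6660.2 + 43951)/2 = 25306 km = 2.531×10⁷ m.
By Kepler's third law T = 2π√(a³/μ) = 2π × 6.376×10³ = 4.006×10⁴ s.
= 0.4637 days.

T ≈ 0.464 days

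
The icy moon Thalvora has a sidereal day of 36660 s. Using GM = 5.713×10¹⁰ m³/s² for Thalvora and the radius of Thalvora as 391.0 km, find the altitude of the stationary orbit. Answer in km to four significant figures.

h_sync ≈ 857.2 km

A synchronous orbit has period T, so by Kepler's third law a = (μT²/4π²)^(1/3).
μT²/4π² = 5.713×10¹⁰ × (3.666×10⁴)² / 39.48 = 1.945×10¹⁸ m³.
a = 1.248×10⁶ m = 1248.2 km.
Altitude h = a − R = 1248.2 − 391.0 = 857.24 km.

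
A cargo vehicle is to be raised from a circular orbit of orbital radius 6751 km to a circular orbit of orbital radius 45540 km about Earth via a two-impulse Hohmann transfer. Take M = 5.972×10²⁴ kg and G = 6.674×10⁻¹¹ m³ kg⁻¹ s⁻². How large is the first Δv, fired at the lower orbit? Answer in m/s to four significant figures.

μ = GM = 6.674×10⁻¹¹ × 5.972×10²⁴ = 3.986×10¹⁴ m³/s².
r₁ = 6751 km = 6.751×10⁶ m.
r₂ = 45540 km = 4.554×10⁷ m.
Transfer ellipse a_t = (r₁ + r₂)/2 = 2.615×10⁷ m.
At r₁: circular v_c1 = √(μ/r₁) = 7684 m/s; transfer-perigee v_p = √[μ(2/r₁ − 1/a_t)] = 10140 m/s.
Δv₁ = v_p − v_c1 = 2457 m/s.

Δv ≈ 2457 m/s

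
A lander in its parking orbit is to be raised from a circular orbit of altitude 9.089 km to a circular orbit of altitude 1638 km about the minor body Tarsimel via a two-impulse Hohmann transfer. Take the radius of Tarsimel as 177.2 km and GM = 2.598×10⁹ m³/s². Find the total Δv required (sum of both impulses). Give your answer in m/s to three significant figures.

r₁ = 177.2 + 9.089 = 186.29 km = 1.8629×10⁵ m.
r₂ = 177.2 + 1638 = 1815.2 km = 1.8152×10⁶ m.
Transfer ellipse a_t = (r₁ + r₂)/2 = 1.001×10⁶ m.
At r₁: circular v_c1 = √(μ/r₁) = 118.1 m/s; transfer-periapsis v_p = √[μ(2/r₁ − 1/a_t)] = 159.0 m/s.
Δv₁ = v_p − v_c1 = 40.95 m/s.
At r₂: circular v_c2 = √(μ/r₂) = 37.83 m/s; transfer-apoapsis v_a = √[μ(2/r₂ − 1/a_t)] = 16.32 m/s.
Δv₂ = v_c2 − v_a = 21.51 m/s.
Total Δv = Δv₁ + Δv₂ = 62.46 m/s.

Δv_total ≈ 62.5 m/s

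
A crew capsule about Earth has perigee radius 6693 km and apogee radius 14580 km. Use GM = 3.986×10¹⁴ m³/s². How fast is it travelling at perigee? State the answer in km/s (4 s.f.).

v ≈ 9.035 km/s

Semi-major axis a = (r_p + r_a)/2 = 10636 km = 1.064×10⁷ m.
Vis-viva: v² = μ(2/r − 1/a) = 3.986×10¹⁴ × (2.988×10⁻⁷ − 9.402×10⁻⁸) = 8.163×10⁷ m²/s².
v = 9035 m/s = 9.035 km/s.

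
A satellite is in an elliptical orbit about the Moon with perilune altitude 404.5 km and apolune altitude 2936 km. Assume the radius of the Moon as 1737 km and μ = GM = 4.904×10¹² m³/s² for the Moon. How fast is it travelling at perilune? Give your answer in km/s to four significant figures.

v ≈ 1.772 km/s

r_p = 1737 + 404.5 = 2141.5 km = 2.1415×10⁶ m.
r_a = 1737 + 2936 = 4673.0 km = 4.6730×10⁶ m.
Semi-major axis a = (r_p + r_a)/2 = 3407.2 km = 3.407×10⁶ m.
Vis-viva: v² = μ(2/r − 1/a) = 4.904×10¹² × (9.339×10⁻⁷ − 2.935×10⁻⁷) = 3.141×10⁶ m²/s².
v = 1772 m/s = 1.772 km/s.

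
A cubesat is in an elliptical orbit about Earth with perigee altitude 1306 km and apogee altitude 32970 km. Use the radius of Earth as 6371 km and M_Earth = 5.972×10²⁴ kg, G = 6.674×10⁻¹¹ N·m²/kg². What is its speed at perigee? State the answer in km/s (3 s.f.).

μ = GM = 6.674×10⁻¹¹ × 5.972×10²⁴ = 3.986×10¹⁴ m³/s².
r_p = 6371 + 1306 = 7677.0 km = 7.6770×10⁶ m.
r_a = 6371 + 32970 = 39341 km = 3.9341×10⁷ m.
Semi-major axis a = (r_p + r_a)/2 = 23509 km = 2.351×10⁷ m.
Vis-viva: v² = μ(2/r − 1/a) = 3.986×10¹⁴ × (2.605×10⁻⁷ − 4.254×10⁻⁸) = 8.688×10⁷ m²/s².
v = 9321 m/s = 9.321 km/s.

v ≈ 9.32 km/s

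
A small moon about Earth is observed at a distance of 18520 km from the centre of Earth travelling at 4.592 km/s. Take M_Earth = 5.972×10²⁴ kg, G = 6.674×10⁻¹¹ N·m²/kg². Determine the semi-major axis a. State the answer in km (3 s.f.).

μ = GM = 6.674×10⁻¹¹ × 5.972×10²⁴ = 3.986×10¹⁴ m³/s².
r = 1.852×10⁷ m.
Specific orbital energy ε = v²/2 − μ/r = (4592)²/2 − 3.986×10¹⁴/1.852×10⁷ = -1.098×10⁷ J/kg.
Since ε = −μ/(2a), a = −μ/(2ε) = 1.815×10⁷ m = 18153 km.

a ≈ 18200 km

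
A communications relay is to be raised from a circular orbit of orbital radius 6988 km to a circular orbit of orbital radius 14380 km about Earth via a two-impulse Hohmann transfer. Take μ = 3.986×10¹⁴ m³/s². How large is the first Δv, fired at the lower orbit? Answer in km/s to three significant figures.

r₁ = 6988 km = 6.988×10⁶ m.
r₂ = 14380 km = 1.438×10⁷ m.
Transfer ellipse a_t = (r₁ + r₂)/2 = 1.068×10⁷ m.
At r₁: circular v_c1 = √(μ/r₁) = 7553 m/s; transfer-perigee v_p = √[μ(2/r₁ − 1/a_t)] = 8762 m/s.
Δv₁ = v_p − v_c1 = 1210 m/s.
= 1.210 km/s.

Δv ≈ 1.21 km/s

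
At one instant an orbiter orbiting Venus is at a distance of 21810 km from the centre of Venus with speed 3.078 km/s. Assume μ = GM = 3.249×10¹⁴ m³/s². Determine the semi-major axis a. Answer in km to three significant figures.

r = 2.181×10⁷ m.
Vis-viva rearranged: 1/a = 2/r − v²/μ = 9.170×10⁻⁸ − 2.916×10⁻⁸ = 6.254×10⁻⁸ m⁻¹.
a = 1.599×10⁷ m = 15989 km.

a ≈ 16000 km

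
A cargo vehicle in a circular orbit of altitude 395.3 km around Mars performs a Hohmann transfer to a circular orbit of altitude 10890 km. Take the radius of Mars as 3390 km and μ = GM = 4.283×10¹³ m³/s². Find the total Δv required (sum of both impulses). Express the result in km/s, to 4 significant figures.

r₁ = 3390 + 395.3 = 3785.3 km = 3.7853×10⁶ m.
r₂ = 3390 + 10890 = 14280 km = 1.4280×10⁷ m.
Transfer ellipse a_t = (r₁ + r₂)/2 = 9.033×10⁶ m.
At r₁: circular v_c1 = √(μ/r₁) = 3364 m/s; transfer-periapsis v_p = √[μ(2/r₁ − 1/a_t)] = 4229 m/s.
Δv₁ = v_p − v_c1 = 865.7 m/s.
At r₂: circular v_c2 = √(μ/r₂) = 1732 m/s; transfer-apoapsis v_a = √[μ(2/r₂ − 1/a_t)] = 1121 m/s.
Δv₂ = v_c2 − v_a = 610.7 m/s.
Total Δv = Δv₁ + Δv₂ = 1476 m/s = 1.476 km/s.

Δv_total ≈ 1.476 km/s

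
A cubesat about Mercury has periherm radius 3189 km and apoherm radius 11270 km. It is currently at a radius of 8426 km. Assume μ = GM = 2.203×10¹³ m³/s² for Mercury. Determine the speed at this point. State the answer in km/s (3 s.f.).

Semi-major axis a = (r_p + r_a)/2 = 7229.5 km = 7.230×10⁶ m.
Vis-viva: v² = μ(2/r − 1/a) = 2.203×10¹³ × (2.374×10⁻⁷ − 1.383×10⁻⁷) = 2.182×10⁶ m²/s².
v = 1477 m/s = 1.477 km/s.

v ≈ 1.48 km/s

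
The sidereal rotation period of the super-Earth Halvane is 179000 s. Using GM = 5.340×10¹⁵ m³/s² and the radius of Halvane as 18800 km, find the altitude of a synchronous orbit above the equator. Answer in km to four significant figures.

A synchronous orbit has period T, so by Kepler's third law a = (μT²/4π²)^(1/3).
μT²/4π² = 5.340×10¹⁵ × (1.790×10⁵)² / 39.48 = 4.334×10²⁴ m³.
a = 1.630×10⁸ m = 1.6304×10⁵ km.
Altitude h = a − R = 1.6304×10⁵ − 18800 = 1.4424×10⁵ km.

h_sync ≈ 1.442×10⁵ km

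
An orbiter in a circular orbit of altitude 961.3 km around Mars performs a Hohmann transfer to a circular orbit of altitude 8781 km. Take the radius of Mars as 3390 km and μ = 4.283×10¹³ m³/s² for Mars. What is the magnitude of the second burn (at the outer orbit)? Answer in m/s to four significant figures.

r₁ = 3390 + 961.3 = 4351.3 km = 4.3513×10⁶ m.
r₂ = 3390 + 8781 = 12171 km = 1.2171×10⁷ m.
Transfer ellipse a_t = (r₁ + r₂)/2 = 8.261×10⁶ m.
At r₁: circular v_c1 = √(μ/r₁) = 3137 m/s; transfer-periapsis v_p = √[μ(2/r₁ − 1/a_t)] = 3808 m/s.
At r₂: circular v_c2 = √(μ/r₂) = 1876 m/s; transfer-apoapsis v_a = √[μ(2/r₂ − 1/a_t)] = 1361 m/s.
Δv₂ = v_c2 − v_a = 514.5 m/s.

Δv ≈ 514.5 m/s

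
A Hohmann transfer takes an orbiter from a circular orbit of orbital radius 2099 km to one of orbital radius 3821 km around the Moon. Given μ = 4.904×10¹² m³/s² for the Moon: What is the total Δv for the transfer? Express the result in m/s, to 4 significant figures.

r₁ = 2099 km = 2.099×10⁶ m.
r₂ = 3821 km = 3.821×10⁶ m.
Transfer ellipse a_t = (r₁ + r₂)/2 = 2.960×10⁶ m.
At r₁: circular v_c1 = √(μ/r₁) = 1529 m/s; transfer-perilune v_p = √[μ(2/r₁ − 1/a_t)] = 1737 m/s.
Δv₁ = v_p − v_c1 = 208.1 m/s.
At r₂: circular v_c2 = √(μ/r₂) = 1133 m/s; transfer-apolune v_a = √[μ(2/r₂ − 1/a_t)] = 954.0 m/s.
Δv₂ = v_c2 − v_a = 178.9 m/s.
Total Δv = Δv₁ + Δv₂ = 387.0 m/s.

Δv_total ≈ 387.0 m/s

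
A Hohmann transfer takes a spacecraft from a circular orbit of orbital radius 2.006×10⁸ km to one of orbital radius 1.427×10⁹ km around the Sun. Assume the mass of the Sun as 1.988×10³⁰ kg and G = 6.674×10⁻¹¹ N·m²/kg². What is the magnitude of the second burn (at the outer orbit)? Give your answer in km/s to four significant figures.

Δv ≈ 4.855 km/s

μ = GM = 6.674×10⁻¹¹ × 1.988×10³⁰ = 1.327×10²⁰ m³/s².
r₁ = 2.006×10⁸ km = 2.006×10¹¹ m.
r₂ = 1.427×10⁹ km = 1.427×10¹² m.
Transfer ellipse a_t = (r₁ + r₂)/2 = 8.138×10¹¹ m.
At r₁: circular v_c1 = √(μ/r₁) = 25720 m/s; transfer-perihelion v_p = √[μ(2/r₁ − 1/a_t)] = 34060 m/s.
At r₂: circular v_c2 = √(μ/r₂) = 9642 m/s; transfer-aphelion v_a = √[μ(2/r₂ − 1/a_t)] = 4787 m/s.
Δv₂ = v_c2 − v_a = 4855 m/s.
= 4.855 km/s.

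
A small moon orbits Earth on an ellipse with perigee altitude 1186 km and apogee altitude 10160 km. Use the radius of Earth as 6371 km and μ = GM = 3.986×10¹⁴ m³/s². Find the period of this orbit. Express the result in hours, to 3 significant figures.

r_p = 6371 + 1186 = 7557.0 km = 7.5570×10⁶ m.
r_a = 6371 + 10160 = 16531 km = 1.6531×10⁷ m.
Semi-major axis a = (r_p + r_a)/2 = (7557.0 + 16531)/2 = 12044 km = 1.204×10⁷ m.
By Kepler's third law T = 2π√(a³/μ) = 2π × 2.094×10³ = 1.315×10⁴ s.
= 3.654 hours.

T ≈ 3.65 hours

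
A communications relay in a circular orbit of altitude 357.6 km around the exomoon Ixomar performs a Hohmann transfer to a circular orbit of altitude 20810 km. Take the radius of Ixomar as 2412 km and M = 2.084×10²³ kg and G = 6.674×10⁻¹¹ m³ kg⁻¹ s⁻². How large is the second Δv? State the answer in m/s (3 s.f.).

μ = GM = 6.674×10⁻¹¹ × 2.084×10²³ = 1.391×10¹³ m³/s².
r₁ = 2412 + 357.6 = 2769.6 km = 2.7696×10⁶ m.
r₂ = 2412 + 20810 = 23222 km = 2.3222×10⁷ m.
Transfer ellipse a_t = (r₁ + r₂)/2 = 1.300×10⁷ m.
At r₁: circular v_c1 = √(μ/r₁) = 2241 m/s; transfer-periapsis v_p = √[μ(2/r₁ − 1/a_t)] = 2996 m/s.
At r₂: circular v_c2 = √(μ/r₂) = 773.9 m/s; transfer-apoapsis v_a = √[μ(2/r₂ − 1/a_t)] = 357.3 m/s.
Δv₂ = v_c2 − v_a = 416.6 m/s.

Δv ≈ 417 m/s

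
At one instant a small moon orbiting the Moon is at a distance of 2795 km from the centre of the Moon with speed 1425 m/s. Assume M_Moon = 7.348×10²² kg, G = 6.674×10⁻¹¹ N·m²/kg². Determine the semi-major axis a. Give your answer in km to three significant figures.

a ≈ 3320 km

μ = GM = 6.674×10⁻¹¹ × 7.348×10²² = 4.904×10¹² m³/s².
r = 2.795×10⁶ m.
Specific orbital energy ε = v²/2 − μ/r = (1425)²/2 − 4.904×10¹²/2.795×10⁶ = -7.393×10⁵ J/kg.
Since ε = −μ/(2a), a = −μ/(2ε) = 3.317×10⁶ m = 3316.8 km.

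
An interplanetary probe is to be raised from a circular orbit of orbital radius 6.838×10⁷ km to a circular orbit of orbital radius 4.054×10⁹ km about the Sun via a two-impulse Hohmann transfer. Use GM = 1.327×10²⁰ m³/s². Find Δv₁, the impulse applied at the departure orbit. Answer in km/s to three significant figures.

r₁ = 6.838×10⁷ km = 6.838×10¹⁰ m.
r₂ = 4.054×10⁹ km = 4.054×10¹² m.
Transfer ellipse a_t = (r₁ + r₂)/2 = 2.061×10¹² m.
At r₁: circular v_c1 = √(μ/r₁) = 44050 m/s; transfer-perihelion v_p = √[μ(2/r₁ − 1/a_t)] = 61780 m/s.
Δv₁ = v_p − v_c1 = 17730 m/s.
= 17.73 km/s.

Δv ≈ 17.7 km/s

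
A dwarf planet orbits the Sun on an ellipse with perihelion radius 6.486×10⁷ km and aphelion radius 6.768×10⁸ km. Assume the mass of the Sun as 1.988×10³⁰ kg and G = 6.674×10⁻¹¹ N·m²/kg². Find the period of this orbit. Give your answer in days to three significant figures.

μ = GM = 6.674×10⁻¹¹ × 1.988×10³⁰ = 1.327×10²⁰ m³/s².
Semi-major axis a = (r_p + r_a)/2 = (6.4860×10⁷ + 6.7680×10⁸)/2 = 3.7083×10⁸ km = 3.708×10¹¹ m.
By Kepler's third law T = 2π√(a³/μ) = 2π × 1.960×10⁷ = 1.232×10⁸ s.
= 1426 days.

T ≈ 1430 days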